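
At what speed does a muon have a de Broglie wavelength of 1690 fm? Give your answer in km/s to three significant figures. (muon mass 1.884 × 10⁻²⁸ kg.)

v = 2080 km/s

p = h/λ = 6.626 × 10⁻³⁴ / 1.690 × 10⁻¹² = 3.921 × 10⁻²² kg·m/s.
v = p/m = 3.921 × 10⁻²² / 1.884 × 10⁻²⁸ = 2.08 × 10⁶ m/s = 2080 km/s.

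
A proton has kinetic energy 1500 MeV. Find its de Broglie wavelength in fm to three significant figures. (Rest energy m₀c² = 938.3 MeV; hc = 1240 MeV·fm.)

Total energy E = KE + m₀c² = 1500 + 938.3 = 2438.3 MeV.
(pc)² = E² − (m₀c²)² = (2438.3)² − (938.3)² = 5.065 × 10⁶ MeV², so pc = 2251 MeV.
λ = hc/(pc) = 1240 MeV·fm / 2251 MeV = 0.551 fm.

λ = 0.551 fm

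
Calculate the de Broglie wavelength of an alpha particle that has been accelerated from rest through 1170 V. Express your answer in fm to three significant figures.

KE = 2eV = 2 × 1.602 × 10⁻¹⁹ × 1170 = 3.749 × 10⁻¹⁶ J.
p = √(2mKE) = √(2 × 6.645 × 10⁻²⁷ × 3.749 × 10⁻¹⁶) = 2.232 × 10⁻²¹ kg·m/s.
λ = h/p = 6.626 × 10⁻³⁴ / 2.232 × 10⁻²¹ = 2.97 × 10⁻¹³ m = 297 fm.

λ = 297 fm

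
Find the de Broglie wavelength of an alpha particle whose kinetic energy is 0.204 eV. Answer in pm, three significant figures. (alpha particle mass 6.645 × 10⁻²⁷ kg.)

λ = 31.8 pm

KE = 0.204 eV = 3.268 × 10⁻²⁰ J.
p = √(2mKE) = √(2 × 6.645 × 10⁻²⁷ × 3.268 × 10⁻²⁰) = 2.084 × 10⁻²³ kg·m/s.
λ = h/p = 6.626 × 10⁻³⁴ / 2.084 × 10⁻²³ = 3.18 × 10⁻¹¹ m = 31.8 pm.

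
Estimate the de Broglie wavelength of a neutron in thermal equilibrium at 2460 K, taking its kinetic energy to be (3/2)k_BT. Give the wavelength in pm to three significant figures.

λ = 50.7 pm

KE = (3/2)k_BT = 1.5 × 1.381 × 10⁻²³ × 2460 = 5.096 × 10⁻²⁰ J.
p = √(2mKE) = √(2 × 1.675 × 10⁻²⁷ × 5.096 × 10⁻²⁰) = 1.307 × 10⁻²³ kg·m/s.
λ = h/p = 5.07 × 10⁻¹¹ m = 50.7 pm.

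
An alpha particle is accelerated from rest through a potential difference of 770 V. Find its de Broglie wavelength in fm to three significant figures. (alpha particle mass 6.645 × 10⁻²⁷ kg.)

λ = 366 fm

KE = 2eV = 2 × 1.602 × 10⁻¹⁹ × 770.0 = 2.467 × 10⁻¹⁶ J.
p = √(2mKE) = √(2 × 6.645 × 10⁻²⁷ × 2.467 × 10⁻¹⁶) = 1.811 × 10⁻²¹ kg·m/s.
λ = h/p = 6.626 × 10⁻³⁴ / 1.811 × 10⁻²¹ = 3.66 × 10⁻¹³ m = 366 fm.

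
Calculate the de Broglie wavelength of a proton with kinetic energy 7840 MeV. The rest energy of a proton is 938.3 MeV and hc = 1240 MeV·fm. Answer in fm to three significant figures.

λ = 0.142 fm

Total energy E = KE + m₀c² = 7840 + 938.3 = 8778.3 MeV.
(pc)² = E² − (m₀c²)² = (8778.3)² − (938.3)² = 7.618 × 10⁷ MeV², so pc = 8728 MeV.
λ = hc/(pc) = 1240 MeV·fm / 8728 MeV = 0.142 fm.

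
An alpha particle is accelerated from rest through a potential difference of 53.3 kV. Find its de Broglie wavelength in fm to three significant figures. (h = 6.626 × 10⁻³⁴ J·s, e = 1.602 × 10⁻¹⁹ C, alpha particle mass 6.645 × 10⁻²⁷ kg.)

KE = 2eV = 2 × 1.602 × 10⁻¹⁹ × 5.330 × 10⁴ = 1.708 × 10⁻¹⁴ J.
p = √(2mKE) = √(2 × 6.645 × 10⁻²⁷ × 1.708 × 10⁻¹⁴) = 1.507 × 10⁻²⁰ kg·m/s.
λ = h/p = 6.626 × 10⁻³⁴ / 1.507 × 10⁻²⁰ = 4.40 × 10⁻¹⁴ m = 44.0 fm.

λ = 44.0 fm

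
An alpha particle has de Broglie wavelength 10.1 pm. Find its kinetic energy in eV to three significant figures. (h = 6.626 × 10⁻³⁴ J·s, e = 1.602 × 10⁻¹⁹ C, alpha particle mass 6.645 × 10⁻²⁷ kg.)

p = h/λ = 6.626 × 10⁻³⁴ / 1.010 × 10⁻¹¹ = 6.560 × 10⁻²³ kg·m/s.
KE = p²/(2m) = (6.560 × 10⁻²³)² / (2 × 6.645 × 10⁻²⁷) = 3.238 × 10⁻¹⁹ J = 2.02 eV.

KE = 2.02 eV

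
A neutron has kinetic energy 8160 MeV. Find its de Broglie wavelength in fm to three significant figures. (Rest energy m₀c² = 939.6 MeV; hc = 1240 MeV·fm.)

λ = 0.137 fm

Total energy E = KE + m₀c² = 8160 + 939.6 = 9099.6 MeV.
(pc)² = E² − (m₀c²)² = (9099.6)² − (939.6)² = 8.192 × 10⁷ MeV², so pc = 9051 MeV.
λ = hc/(pc) = 1240 MeV·fm / 9051 MeV = 0.137 fm.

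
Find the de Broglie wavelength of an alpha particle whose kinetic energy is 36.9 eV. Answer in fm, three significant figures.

λ = 2360 fm

KE = 36.9 eV = 5.911 × 10⁻¹⁸ J.
p = √(2mKE) = √(2 × 6.645 × 10⁻²⁷ × 5.911 × 10⁻¹⁸) = 2.803 × 10⁻²² kg·m/s.
λ = h/p = 6.626 × 10⁻³⁴ / 2.803 × 10⁻²² = 2.36 × 10⁻¹² m = 2360 fm.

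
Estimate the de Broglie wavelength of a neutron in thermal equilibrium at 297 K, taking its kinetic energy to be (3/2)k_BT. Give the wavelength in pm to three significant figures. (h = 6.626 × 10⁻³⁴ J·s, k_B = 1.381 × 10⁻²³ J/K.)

KE = (3/2)k_BT = 1.5 × 1.381 × 10⁻²³ × 297 = 6.152 × 10⁻²¹ J.
p = √(2mKE) = √(2 × 1.675 × 10⁻²⁷ × 6.152 × 10⁻²¹) = 4.540 × 10⁻²⁴ kg·m/s.
λ = h/p = 1.46 × 10⁻¹⁰ m = 146 pm.

λ = 146 pm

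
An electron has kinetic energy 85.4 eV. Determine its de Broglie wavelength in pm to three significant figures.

KE = 85.4 eV = 1.368 × 10⁻¹⁷ J.
p = √(2mKE) = √(2 × 9.109 × 10⁻³¹ × 1.368 × 10⁻¹⁷) = 4.992 × 10⁻²⁴ kg·m/s.
λ = h/p = 6.626 × 10⁻³⁴ / 4.992 × 10⁻²⁴ = 1.33 × 10⁻¹⁰ m = 133 pm.

λ = 133 pm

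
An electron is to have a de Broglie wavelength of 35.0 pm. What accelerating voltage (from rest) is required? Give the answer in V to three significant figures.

V = 1230 V

p = h/λ = 6.626 × 10⁻³⁴ / 3.500 × 10⁻¹¹ = 1.893 × 10⁻²³ kg·m/s.
KE = p²/(2m) = 1.967 × 10⁻¹⁶ J.
V = KE/e = 1.967 × 10⁻¹⁶ / (1.602 × 10⁻¹⁹) = 1230 V.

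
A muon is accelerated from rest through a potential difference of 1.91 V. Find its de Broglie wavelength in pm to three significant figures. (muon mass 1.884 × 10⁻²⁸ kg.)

KE = eV = 1.602 × 10⁻¹⁹ × 1.910 = 3.060 × 10⁻¹⁹ J.
p = √(2mKE) = √(2 × 1.884 × 10⁻²⁸ × 3.060 × 10⁻¹⁹) = 1.074 × 10⁻²³ kg·m/s.
λ = h/p = 6.626 × 10⁻³⁴ / 1.074 × 10⁻²³ = 6.17 × 10⁻¹¹ m = 61.7 pm.

λ = 61.7 pm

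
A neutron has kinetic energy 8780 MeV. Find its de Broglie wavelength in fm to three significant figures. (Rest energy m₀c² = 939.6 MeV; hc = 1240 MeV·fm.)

λ = 0.128 fm

Total energy E = KE + m₀c² = 8780 + 939.6 = 9719.6 MeV.
(pc)² = E² − (m₀c²)² = (9719.6)² − (939.6)² = 9.359 × 10⁷ MeV², so pc = 9674 MeV.
λ = hc/(pc) = 1240 MeV·fm / 9674 MeV = 0.128 fm.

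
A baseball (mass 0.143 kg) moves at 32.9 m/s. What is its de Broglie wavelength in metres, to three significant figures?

p = mv = 0.143 × 32.9 = 4.705 kg·m/s.
λ = h/p = 6.626 × 10⁻³⁴ / 4.705 = 1.41 × 10⁻³⁴ m.

λ = 1.41 × 10⁻³⁴ m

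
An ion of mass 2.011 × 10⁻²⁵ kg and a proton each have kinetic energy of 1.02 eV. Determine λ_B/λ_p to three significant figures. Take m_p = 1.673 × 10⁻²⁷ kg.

λ_B/λ_p = 0.0912

At fixed KE, p = √(2mKE) so λ = h/p ∝ 1/√m.
λ_B/λ_p = √(m_p/m_B) = √(1.673 × 10⁻²⁷/2.011 × 10⁻²⁵) = √(8.319 × 10⁻³) = 0.0912.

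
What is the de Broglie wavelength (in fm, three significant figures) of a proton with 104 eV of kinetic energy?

λ = 2810 fm

KE = 104 eV = 1.666 × 10⁻¹⁷ J.
p = √(2mKE) = √(2 × 1.673 × 10⁻²⁷ × 1.666 × 10⁻¹⁷) = 2.361 × 10⁻²² kg·m/s.
λ = h/p = 6.626 × 10⁻³⁴ / 2.361 × 10⁻²² = 2.81 × 10⁻¹² m = 2810 fm.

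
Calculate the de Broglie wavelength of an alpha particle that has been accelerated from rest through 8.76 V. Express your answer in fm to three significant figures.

KE = 2eV = 2 × 1.602 × 10⁻¹⁹ × 8.760 = 2.807 × 10⁻¹⁸ J.
p = √(2mKE) = √(2 × 6.645 × 10⁻²⁷ × 2.807 × 10⁻¹⁸) = 1.931 × 10⁻²² kg·m/s.
λ = h/p = 6.626 × 10⁻³⁴ / 1.931 × 10⁻²² = 3.43 × 10⁻¹² m = 3430 fm.

λ = 3430 fm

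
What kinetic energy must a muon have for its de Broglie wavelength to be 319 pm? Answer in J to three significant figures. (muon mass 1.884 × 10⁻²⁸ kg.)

KE = 1.15 × 10⁻²⁰ J

p = h/λ = 6.626 × 10⁻³⁴ / 3.190 × 10⁻¹⁰ = 2.077 × 10⁻²⁴ kg·m/s.
KE = p²/(2m) = (2.077 × 10⁻²⁴)² / (2 × 1.884 × 10⁻²⁸) = 1.145 × 10⁻²⁰ J = 1.15 × 10⁻²⁰ J.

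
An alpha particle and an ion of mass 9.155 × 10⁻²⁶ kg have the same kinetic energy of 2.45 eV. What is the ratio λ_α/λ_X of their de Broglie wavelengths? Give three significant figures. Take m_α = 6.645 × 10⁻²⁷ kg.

λ_α/λ_X = 3.71

At fixed KE, p = √(2mKE) so λ = h/p ∝ 1/√m.
λ_α/λ_X = √(m_X/m_α) = √(9.155 × 10⁻²⁶/6.645 × 10⁻²⁷) = √(13.78) = 3.71.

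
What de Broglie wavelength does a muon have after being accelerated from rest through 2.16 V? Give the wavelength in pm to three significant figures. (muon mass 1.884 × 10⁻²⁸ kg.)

KE = eV = 1.602 × 10⁻¹⁹ × 2.160 = 3.460 × 10⁻¹⁹ J.
p = √(2mKE) = √(2 × 1.884 × 10⁻²⁸ × 3.460 × 10⁻¹⁹) = 1.142 × 10⁻²³ kg·m/s.
λ = h/p = 6.626 × 10⁻³⁴ / 1.142 × 10⁻²³ = 5.80 × 10⁻¹¹ m = 58.0 pm.

λ = 58.0 pm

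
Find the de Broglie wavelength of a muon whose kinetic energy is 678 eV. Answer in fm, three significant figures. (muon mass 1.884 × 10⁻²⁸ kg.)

λ = 3280 fm

KE = 678 eV = 1.086 × 10⁻¹⁶ J.
p = √(2mKE) = √(2 × 1.884 × 10⁻²⁸ × 1.086 × 10⁻¹⁶) = 2.023 × 10⁻²² kg·m/s.
λ = h/p = 6.626 × 10⁻³⁴ / 2.023 × 10⁻²² = 3.28 × 10⁻¹² m = 3280 fm.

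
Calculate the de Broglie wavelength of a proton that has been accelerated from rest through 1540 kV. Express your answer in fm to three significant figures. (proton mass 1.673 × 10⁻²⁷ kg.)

λ = 23.1 fm

KE = eV = 1.602 × 10⁻¹⁹ × 1.540 × 10⁶ = 2.467 × 10⁻¹³ J.
p = √(2mKE) = √(2 × 1.673 × 10⁻²⁷ × 2.467 × 10⁻¹³) = 2.873 × 10⁻²⁰ kg·m/s.
λ = h/p = 6.626 × 10⁻³⁴ / 2.873 × 10⁻²⁰ = 2.31 × 10⁻¹⁴ m = 23.1 fm.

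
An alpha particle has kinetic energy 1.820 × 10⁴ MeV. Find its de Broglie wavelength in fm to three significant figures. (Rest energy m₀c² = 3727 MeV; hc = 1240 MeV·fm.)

Total energy E = KE + m₀c² = 1.820 × 10⁴ + 3727 = 21927 MeV.
(pc)² = E² − (m₀c²)² = (21927)² − (3727)² = 4.669 × 10⁸ MeV², so pc = 2.161 × 10⁴ MeV.
λ = hc/(pc) = 1240 MeV·fm / 2.161 × 10⁴ MeV = 0.0574 fm.

λ = 0.0574 fm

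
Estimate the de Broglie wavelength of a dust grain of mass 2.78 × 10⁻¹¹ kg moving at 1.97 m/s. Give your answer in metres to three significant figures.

p = mv = 2.78 × 10⁻¹¹ × 1.97 = 5.477 × 10⁻¹¹ kg·m/s.
λ = h/p = 6.626 × 10⁻³⁴ / 5.477 × 10⁻¹¹ = 1.21 × 10⁻²³ m.

λ = 1.21 × 10⁻²³ m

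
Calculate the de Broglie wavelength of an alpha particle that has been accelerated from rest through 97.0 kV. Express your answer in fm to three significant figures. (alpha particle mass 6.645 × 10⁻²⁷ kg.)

λ = 32.6 fm

KE = 2eV = 2 × 1.602 × 10⁻¹⁹ × 9.700 × 10⁴ = 3.108 × 10⁻¹⁴ J.
p = √(2mKE) = √(2 × 6.645 × 10⁻²⁷ × 3.108 × 10⁻¹⁴) = 2.032 × 10⁻²⁰ kg·m/s.
λ = h/p = 6.626 × 10⁻³⁴ / 2.032 × 10⁻²⁰ = 3.26 × 10⁻¹⁴ m = 32.6 fm.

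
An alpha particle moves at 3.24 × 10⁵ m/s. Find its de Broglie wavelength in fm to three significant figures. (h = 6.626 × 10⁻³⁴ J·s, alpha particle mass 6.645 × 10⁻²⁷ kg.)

λ = 308 fm

p = mv = 6.645 × 10⁻²⁷ × 3.24 × 10⁵ = 2.153 × 10⁻²¹ kg·m/s.
λ = h/p = 6.626 × 10⁻³⁴ / 2.153 × 10⁻²¹ = 3.08 × 10⁻¹³ m = 308 fm.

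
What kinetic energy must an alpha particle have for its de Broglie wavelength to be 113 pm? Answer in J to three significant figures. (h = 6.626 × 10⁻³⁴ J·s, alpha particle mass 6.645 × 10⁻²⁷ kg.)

KE = 2.59 × 10⁻²¹ J

p = h/λ = 6.626 × 10⁻³⁴ / 1.130 × 10⁻¹⁰ = 5.864 × 10⁻²⁴ kg·m/s.
KE = p²/(2m) = (5.864 × 10⁻²⁴)² / (2 × 6.645 × 10⁻²⁷) = 2.587 × 10⁻²¹ J = 2.59 × 10⁻²¹ J.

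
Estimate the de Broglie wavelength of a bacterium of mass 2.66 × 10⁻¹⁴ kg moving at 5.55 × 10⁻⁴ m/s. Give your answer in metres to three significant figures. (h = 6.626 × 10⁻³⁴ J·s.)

p = mv = 2.66 × 10⁻¹⁴ × 5.55 × 10⁻⁴ = 1.476 × 10⁻¹⁷ kg·m/s.
λ = h/p = 6.626 × 10⁻³⁴ / 1.476 × 10⁻¹⁷ = 4.49 × 10⁻¹⁷ m.

λ = 4.49 × 10⁻¹⁷ m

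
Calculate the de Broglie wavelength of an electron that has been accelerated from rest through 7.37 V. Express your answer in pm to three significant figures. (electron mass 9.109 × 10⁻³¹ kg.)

λ = 452 pm

KE = eV = 1.602 × 10⁻¹⁹ × 7.370 = 1.181 × 10⁻¹⁸ J.
p = √(2mKE) = √(2 × 9.109 × 10⁻³¹ × 1.181 × 10⁻¹⁸) = 1.467 × 10⁻²⁴ kg·m/s.
λ = h/p = 6.626 × 10⁻³⁴ / 1.467 × 10⁻²⁴ = 4.52 × 10⁻¹⁰ m = 452 pm.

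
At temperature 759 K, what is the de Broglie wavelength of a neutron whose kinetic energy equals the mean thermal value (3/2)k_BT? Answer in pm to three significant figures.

λ = 91.3 pm

KE = (3/2)k_BT = 1.5 × 1.381 × 10⁻²³ × 759 = 1.572 × 10⁻²⁰ J.
p = √(2mKE) = √(2 × 1.675 × 10⁻²⁷ × 1.572 × 10⁻²⁰) = 7.257 × 10⁻²⁴ kg·m/s.
λ = h/p = 9.13 × 10⁻¹¹ m = 91.3 pm.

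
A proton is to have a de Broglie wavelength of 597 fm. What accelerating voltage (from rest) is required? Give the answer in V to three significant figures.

V = 2300 V

p = h/λ = 6.626 × 10⁻³⁴ / 5.970 × 10⁻¹³ = 1.110 × 10⁻²¹ kg·m/s.
KE = p²/(2m) = 3.682 × 10⁻¹⁶ J.
V = KE/e = 3.682 × 10⁻¹⁶ / (1.602 × 10⁻¹⁹) = 2300 V.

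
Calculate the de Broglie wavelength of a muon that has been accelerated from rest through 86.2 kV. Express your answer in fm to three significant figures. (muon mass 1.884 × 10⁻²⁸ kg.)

λ = 290 fm

KE = eV = 1.602 × 10⁻¹⁹ × 8.620 × 10⁴ = 1.381 × 10⁻¹⁴ J.
p = √(2mKE) = √(2 × 1.884 × 10⁻²⁸ × 1.381 × 10⁻¹⁴) = 2.281 × 10⁻²¹ kg·m/s.
λ = h/p = 6.626 × 10⁻³⁴ / 2.281 × 10⁻²¹ = 2.90 × 10⁻¹³ m = 290 fm.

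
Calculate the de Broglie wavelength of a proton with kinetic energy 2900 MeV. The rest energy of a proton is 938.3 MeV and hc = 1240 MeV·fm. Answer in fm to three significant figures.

λ = 0.333 fm

Total energy E = KE + m₀c² = 2900 + 938.3 = 3838.3 MeV.
(pc)² = E² − (m₀c²)² = (3838.3)² − (938.3)² = 1.385 × 10⁷ MeV², so pc = 3722 MeV.
λ = hc/(pc) = 1240 MeV·fm / 3722 MeV = 0.333 fm.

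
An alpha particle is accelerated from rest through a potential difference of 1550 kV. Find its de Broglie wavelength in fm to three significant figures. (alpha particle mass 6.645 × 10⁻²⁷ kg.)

λ = 8.16 fm

KE = 2eV = 2 × 1.602 × 10⁻¹⁹ × 1.550 × 10⁶ = 4.966 × 10⁻¹³ J.
p = √(2mKE) = √(2 × 6.645 × 10⁻²⁷ × 4.966 × 10⁻¹³) = 8.124 × 10⁻²⁰ kg·m/s.
λ = h/p = 6.626 × 10⁻³⁴ / 8.124 × 10⁻²⁰ = 8.16 × 10⁻¹⁵ m = 8.16 fm.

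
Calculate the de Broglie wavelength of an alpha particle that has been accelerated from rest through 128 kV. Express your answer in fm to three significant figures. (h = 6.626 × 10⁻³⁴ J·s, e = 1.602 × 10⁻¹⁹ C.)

λ = 28.4 fm

KE = 2eV = 2 × 1.602 × 10⁻¹⁹ × 1.280 × 10⁵ = 4.101 × 10⁻¹⁴ J.
p = √(2mKE) = √(2 × 6.645 × 10⁻²⁷ × 4.101 × 10⁻¹⁴) = 2.335 × 10⁻²⁰ kg·m/s.
λ = h/p = 6.626 × 10⁻³⁴ / 2.335 × 10⁻²⁰ = 2.84 × 10⁻¹⁴ m = 28.4 fm.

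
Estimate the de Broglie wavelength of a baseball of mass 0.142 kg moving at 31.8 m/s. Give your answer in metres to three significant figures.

p = mv = 0.142 × 31.8 = 4.516 kg·m/s.
λ = h/p = 6.626 × 10⁻³⁴ / 4.516 = 1.47 × 10⁻³⁴ m.

λ = 1.47 × 10⁻³⁴ m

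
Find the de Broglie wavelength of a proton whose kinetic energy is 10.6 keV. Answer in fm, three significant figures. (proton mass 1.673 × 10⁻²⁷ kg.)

KE = 10.6 keV = 1.698 × 10⁻¹⁵ J.
p = √(2mKE) = √(2 × 1.673 × 10⁻²⁷ × 1.698 × 10⁻¹⁵) = 2.384 × 10⁻²¹ kg·m/s.
λ = h/p = 6.626 × 10⁻³⁴ / 2.384 × 10⁻²¹ = 2.78 × 10⁻¹³ m = 278 fm.

λ = 278 fm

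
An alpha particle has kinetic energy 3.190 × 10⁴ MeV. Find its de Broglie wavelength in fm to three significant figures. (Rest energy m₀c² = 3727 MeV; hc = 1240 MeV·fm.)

Total energy E = KE + m₀c² = 3.190 × 10⁴ + 3727 = 35627 MeV.
(pc)² = E² − (m₀c²)² = (35627)² − (3727)² = 1.255 × 10⁹ MeV², so pc = 3.543 × 10⁴ MeV.
λ = hc/(pc) = 1240 MeV·fm / 3.543 × 10⁴ MeV = 0.0350 fm.

λ = 0.0350 fm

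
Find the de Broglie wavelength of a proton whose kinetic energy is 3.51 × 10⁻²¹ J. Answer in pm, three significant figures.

p = √(2mKE) = √(2 × 1.673 × 10⁻²⁷ × 3.510 × 10⁻²¹) = 3.427 × 10⁻²⁴ kg·m/s.
λ = h/p = 6.626 × 10⁻³⁴ / 3.427 × 10⁻²⁴ = 1.93 × 10⁻¹⁰ m = 193 pm.

λ = 193 pm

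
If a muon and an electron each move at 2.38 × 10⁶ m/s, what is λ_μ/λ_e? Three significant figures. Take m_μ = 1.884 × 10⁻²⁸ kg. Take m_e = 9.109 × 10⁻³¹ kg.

At fixed v, p = mv so λ = h/(mv) ∝ 1/m.
λ_μ/λ_e = m_e/m_μ = 9.109 × 10⁻³¹/1.884 × 10⁻²⁸ = 4.83 × 10⁻³.

λ_μ/λ_e = 4.83 × 10⁻³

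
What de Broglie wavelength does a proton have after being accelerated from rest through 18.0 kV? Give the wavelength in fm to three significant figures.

KE = eV = 1.602 × 10⁻¹⁹ × 1.800 × 10⁴ = 2.884 × 10⁻¹⁵ J.
p = √(2mKE) = √(2 × 1.673 × 10⁻²⁷ × 2.884 × 10⁻¹⁵) = 3.106 × 10⁻²¹ kg·m/s.
λ = h/p = 6.626 × 10⁻³⁴ / 3.106 × 10⁻²¹ = 2.13 × 10⁻¹³ m = 213 fm.

λ = 213 fm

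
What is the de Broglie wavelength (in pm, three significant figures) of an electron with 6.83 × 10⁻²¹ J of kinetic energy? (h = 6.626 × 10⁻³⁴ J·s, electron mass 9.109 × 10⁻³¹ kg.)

λ = 5940 pm

p = √(2mKE) = √(2 × 9.109 × 10⁻³¹ × 6.830 × 10⁻²¹) = 1.115 × 10⁻²⁵ kg·m/s.
λ = h/p = 6.626 × 10⁻³⁴ / 1.115 × 10⁻²⁵ = 5.94 × 10⁻⁹ m = 5940 pm.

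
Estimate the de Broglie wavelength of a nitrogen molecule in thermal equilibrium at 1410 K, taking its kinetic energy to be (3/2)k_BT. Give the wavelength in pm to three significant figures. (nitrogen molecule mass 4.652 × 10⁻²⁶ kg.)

λ = 12.7 pm

KE = (3/2)k_BT = 1.5 × 1.381 × 10⁻²³ × 1410 = 2.921 × 10⁻²⁰ J.
p = √(2mKE) = √(2 × 4.652 × 10⁻²⁶ × 2.921 × 10⁻²⁰) = 5.213 × 10⁻²³ kg·m/s.
λ = h/p = 1.27 × 10⁻¹¹ m = 12.7 pm.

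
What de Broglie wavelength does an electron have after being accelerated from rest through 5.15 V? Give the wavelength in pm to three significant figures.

KE = eV = 1.602 × 10⁻¹⁹ × 5.150 = 8.250 × 10⁻¹⁹ J.
p = √(2mKE) = √(2 × 9.109 × 10⁻³¹ × 8.250 × 10⁻¹⁹) = 1.226 × 10⁻²⁴ kg·m/s.
λ = h/p = 6.626 × 10⁻³⁴ / 1.226 × 10⁻²⁴ = 5.40 × 10⁻¹⁰ m = 540 pm.

λ = 540 pm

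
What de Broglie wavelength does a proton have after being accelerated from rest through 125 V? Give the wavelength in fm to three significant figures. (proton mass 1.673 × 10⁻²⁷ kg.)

KE = eV = 1.602 × 10⁻¹⁹ × 125.0 = 2.003 × 10⁻¹⁷ J.
p = √(2mKE) = √(2 × 1.673 × 10⁻²⁷ × 2.003 × 10⁻¹⁷) = 2.589 × 10⁻²² kg·m/s.
λ = h/p = 6.626 × 10⁻³⁴ / 2.589 × 10⁻²² = 2.56 × 10⁻¹² m = 2560 fm.

λ = 2560 fm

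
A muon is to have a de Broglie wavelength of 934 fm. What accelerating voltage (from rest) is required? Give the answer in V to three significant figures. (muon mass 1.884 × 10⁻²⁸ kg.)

p = h/λ = 6.626 × 10⁻³⁴ / 9.340 × 10⁻¹³ = 7.094 × 10⁻²² kg·m/s.
KE = p²/(2m) = 1.336 × 10⁻¹⁵ J.
V = KE/e = 1.336 × 10⁻¹⁵ / (1.602 × 10⁻¹⁹) = 8340 V.

V = 8340 V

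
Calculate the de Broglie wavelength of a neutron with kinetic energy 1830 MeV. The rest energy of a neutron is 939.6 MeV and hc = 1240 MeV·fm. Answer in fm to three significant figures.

λ = 0.476 fm

Total energy E = KE + m₀c² = 1830 + 939.6 = 2769.6 MeV.
(pc)² = E² − (m₀c²)² = (2769.6)² − (939.6)² = 6.788 × 10⁶ MeV², so pc = 2605 MeV.
λ = hc/(pc) = 1240 MeV·fm / 2605 MeV = 0.476 fm.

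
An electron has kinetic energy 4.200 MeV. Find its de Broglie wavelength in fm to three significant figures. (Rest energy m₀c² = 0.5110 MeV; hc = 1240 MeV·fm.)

Total energy E = KE + m₀c² = 4.200 + 0.5110 = 4.7110 MeV.
(pc)² = E² − (m₀c²)² = (4.7110)² − (0.5110)² = 21.93 MeV², so pc = 4.683 MeV.
λ = hc/(pc) = 1240 MeV·fm / 4.683 MeV = 265 fm.

λ = 265 fm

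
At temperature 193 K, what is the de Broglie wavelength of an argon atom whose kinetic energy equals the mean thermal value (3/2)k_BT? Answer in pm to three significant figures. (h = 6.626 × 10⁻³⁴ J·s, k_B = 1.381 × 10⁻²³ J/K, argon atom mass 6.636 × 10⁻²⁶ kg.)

KE = (3/2)k_BT = 1.5 × 1.381 × 10⁻²³ × 193 = 3.998 × 10⁻²¹ J.
p = √(2mKE) = √(2 × 6.636 × 10⁻²⁶ × 3.998 × 10⁻²¹) = 2.304 × 10⁻²³ kg·m/s.
λ = h/p = 2.88 × 10⁻¹¹ m = 28.8 pm.

λ = 28.8 pm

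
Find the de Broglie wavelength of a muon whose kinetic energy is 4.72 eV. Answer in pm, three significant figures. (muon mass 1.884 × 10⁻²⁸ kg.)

λ = 39.3 pm

KE = 4.72 eV = 7.561 × 10⁻¹⁹ J.
p = √(2mKE) = √(2 × 1.884 × 10⁻²⁸ × 7.561 × 10⁻¹⁹) = 1.688 × 10⁻²³ kg·m/s.
λ = h/p = 6.626 × 10⁻³⁴ / 1.688 × 10⁻²³ = 3.93 × 10⁻¹¹ m = 39.3 pm.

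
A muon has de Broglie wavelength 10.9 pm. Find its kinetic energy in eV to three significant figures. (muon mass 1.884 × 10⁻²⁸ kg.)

p = h/λ = 6.626 × 10⁻³⁴ / 1.090 × 10⁻¹¹ = 6.079 × 10⁻²³ kg·m/s.
KE = p²/(2m) = (6.079 × 10⁻²³)² / (2 × 1.884 × 10⁻²⁸) = 9.807 × 10⁻¹⁸ J = 61.2 eV.

KE = 61.2 eV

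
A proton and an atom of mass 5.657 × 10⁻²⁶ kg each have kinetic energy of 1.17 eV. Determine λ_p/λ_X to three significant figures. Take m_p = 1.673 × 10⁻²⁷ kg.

At fixed KE, p = √(2mKE) so λ = h/p ∝ 1/√m.
λ_p/λ_X = √(m_X/m_p) = √(5.657 × 10⁻²⁶/1.673 × 10⁻²⁷) = √(33.81) = 5.81.

λ_p/λ_X = 5.81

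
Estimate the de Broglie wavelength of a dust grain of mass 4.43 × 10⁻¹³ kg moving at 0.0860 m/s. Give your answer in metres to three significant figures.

p = mv = 4.43 × 10⁻¹³ × 0.0860 = 3.810 × 10⁻¹⁴ kg·m/s.
λ = h/p = 6.626 × 10⁻³⁴ / 3.810 × 10⁻¹⁴ = 1.74 × 10⁻²⁰ m.

λ = 1.74 × 10⁻²⁰ m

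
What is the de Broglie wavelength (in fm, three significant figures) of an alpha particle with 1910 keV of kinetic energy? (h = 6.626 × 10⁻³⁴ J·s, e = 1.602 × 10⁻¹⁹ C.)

λ = 10.4 fm

KE = 1910 keV = 3.060 × 10⁻¹³ J.
p = √(2mKE) = √(2 × 6.645 × 10⁻²⁷ × 3.060 × 10⁻¹³) = 6.377 × 10⁻²⁰ kg·m/s.
λ = h/p = 6.626 × 10⁻³⁴ / 6.377 × 10⁻²⁰ = 1.04 × 10⁻¹⁴ m = 10.4 fm.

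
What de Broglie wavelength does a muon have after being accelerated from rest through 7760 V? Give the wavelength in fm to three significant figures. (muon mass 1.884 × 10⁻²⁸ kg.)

KE = eV = 1.602 × 10⁻¹⁹ × 7760 = 1.243 × 10⁻¹⁵ J.
p = √(2mKE) = √(2 × 1.884 × 10⁻²⁸ × 1.243 × 10⁻¹⁵) = 6.844 × 10⁻²² kg·m/s.
λ = h/p = 6.626 × 10⁻³⁴ / 6.844 × 10⁻²² = 9.68 × 10⁻¹³ m = 968 fm.

λ = 968 fm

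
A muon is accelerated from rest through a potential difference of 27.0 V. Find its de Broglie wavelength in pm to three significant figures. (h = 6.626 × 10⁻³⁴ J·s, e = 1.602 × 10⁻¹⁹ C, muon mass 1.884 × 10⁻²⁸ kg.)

λ = 16.4 pm

KE = eV = 1.602 × 10⁻¹⁹ × 27.00 = 4.325 × 10⁻¹⁸ J.
p = √(2mKE) = √(2 × 1.884 × 10⁻²⁸ × 4.325 × 10⁻¹⁸) = 4.037 × 10⁻²³ kg·m/s.
λ = h/p = 6.626 × 10⁻³⁴ / 4.037 × 10⁻²³ = 1.64 × 10⁻¹¹ m = 16.4 pm.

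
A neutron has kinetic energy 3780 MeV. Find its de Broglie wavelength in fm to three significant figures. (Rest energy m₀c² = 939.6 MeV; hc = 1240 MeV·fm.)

Total energy E = KE + m₀c² = 3780 + 939.6 = 4719.6 MeV.
(pc)² = E² − (m₀c²)² = (4719.6)² − (939.6)² = 2.139 × 10⁷ MeV², so pc = 4625 MeV.
λ = hc/(pc) = 1240 MeV·fm / 4625 MeV = 0.268 fm.

λ = 0.268 fm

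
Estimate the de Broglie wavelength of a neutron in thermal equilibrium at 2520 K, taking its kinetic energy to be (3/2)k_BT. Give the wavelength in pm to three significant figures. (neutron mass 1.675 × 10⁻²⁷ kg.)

KE = (3/2)k_BT = 1.5 × 1.381 × 10⁻²³ × 2520 = 5.220 × 10⁻²⁰ J.
p = √(2mKE) = √(2 × 1.675 × 10⁻²⁷ × 5.220 × 10⁻²⁰) = 1.322 × 10⁻²³ kg·m/s.
λ = h/p = 5.01 × 10⁻¹¹ m = 50.1 pm.

λ = 50.1 pm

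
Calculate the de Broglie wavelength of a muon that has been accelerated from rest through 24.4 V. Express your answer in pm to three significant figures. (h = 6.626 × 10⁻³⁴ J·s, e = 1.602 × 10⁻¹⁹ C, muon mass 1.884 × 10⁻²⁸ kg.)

KE = eV = 1.602 × 10⁻¹⁹ × 24.40 = 3.909 × 10⁻¹⁸ J.
p = √(2mKE) = √(2 × 1.884 × 10⁻²⁸ × 3.909 × 10⁻¹⁸) = 3.838 × 10⁻²³ kg·m/s.
λ = h/p = 6.626 × 10⁻³⁴ / 3.838 × 10⁻²³ = 1.73 × 10⁻¹¹ m = 17.3 pm.

λ = 17.3 pm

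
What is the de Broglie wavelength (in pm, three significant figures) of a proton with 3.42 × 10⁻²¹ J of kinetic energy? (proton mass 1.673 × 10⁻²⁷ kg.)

λ = 196 pm

p = √(2mKE) = √(2 × 1.673 × 10⁻²⁷ × 3.420 × 10⁻²¹) = 3.383 × 10⁻²⁴ kg·m/s.
λ = h/p = 6.626 × 10⁻³⁴ / 3.383 × 10⁻²⁴ = 1.96 × 10⁻¹⁰ m = 196 pm.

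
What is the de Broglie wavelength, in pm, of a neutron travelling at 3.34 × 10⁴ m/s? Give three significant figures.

λ = 11.8 pm

p = mv = 1.675 × 10⁻²⁷ × 3.34 × 10⁴ = 5.594 × 10⁻²³ kg·m/s.
λ = h/p = 6.626 × 10⁻³⁴ / 5.594 × 10⁻²³ = 1.18 × 10⁻¹¹ m = 11.8 pm.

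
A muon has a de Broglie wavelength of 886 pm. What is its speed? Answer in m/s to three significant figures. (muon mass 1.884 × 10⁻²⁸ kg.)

v = 3970 m/s

p = h/λ = 6.626 × 10⁻³⁴ / 8.860 × 10⁻¹⁰ = 7.479 × 10⁻²⁵ kg·m/s.
v = p/m = 7.479 × 10⁻²⁵ / 1.884 × 10⁻²⁸ = 3.97 × 10³ m/s = 3970 m/s.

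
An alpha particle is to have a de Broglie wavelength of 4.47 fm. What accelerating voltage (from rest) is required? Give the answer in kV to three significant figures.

p = h/λ = 6.626 × 10⁻³⁴ / 4.470 × 10⁻¹⁵ = 1.482 × 10⁻¹⁹ kg·m/s.
KE = p²/(2m) = 1.653 × 10⁻¹² J.
V = KE/2e = 1.653 × 10⁻¹² / (2 × 1.602 × 10⁻¹⁹) = 5160 kV.

V = 5160 kV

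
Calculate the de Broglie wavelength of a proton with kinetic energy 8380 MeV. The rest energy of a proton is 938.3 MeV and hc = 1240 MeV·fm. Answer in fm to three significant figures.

Total energy E = KE + m₀c² = 8380 + 938.3 = 9318.3 MeV.
(pc)² = E² − (m₀c²)² = (9318.3)² − (938.3)² = 8.595 × 10⁷ MeV², so pc = 9271 MeV.
λ = hc/(pc) = 1240 MeV·fm / 9271 MeV = 0.134 fm.

λ = 0.134 fm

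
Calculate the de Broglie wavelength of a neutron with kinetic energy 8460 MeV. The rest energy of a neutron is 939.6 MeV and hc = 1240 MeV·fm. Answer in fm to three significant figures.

λ = 0.133 fm

Total energy E = KE + m₀c² = 8460 + 939.6 = 9399.6 MeV.
(pc)² = E² − (m₀c²)² = (9399.6)² − (939.6)² = 8.747 × 10⁷ MeV², so pc = 9353 MeV.
λ = hc/(pc) = 1240 MeV·fm / 9353 MeV = 0.133 fm.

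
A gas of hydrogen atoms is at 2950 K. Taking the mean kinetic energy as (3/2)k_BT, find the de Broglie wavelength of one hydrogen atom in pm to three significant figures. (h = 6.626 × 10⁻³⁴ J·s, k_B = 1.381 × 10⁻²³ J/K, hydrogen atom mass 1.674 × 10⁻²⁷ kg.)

KE = (3/2)k_BT = 1.5 × 1.381 × 10⁻²³ × 2950 = 6.111 × 10⁻²⁰ J.
p = √(2mKE) = √(2 × 1.674 × 10⁻²⁷ × 6.111 × 10⁻²⁰) = 1.430 × 10⁻²³ kg·m/s.
λ = h/p = 4.63 × 10⁻¹¹ m = 46.3 pm.

λ = 46.3 pm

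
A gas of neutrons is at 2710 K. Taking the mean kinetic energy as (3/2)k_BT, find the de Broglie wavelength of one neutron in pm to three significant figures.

KE = (3/2)k_BT = 1.5 × 1.381 × 10⁻²³ × 2710 = 5.614 × 10⁻²⁰ J.
p = √(2mKE) = √(2 × 1.675 × 10⁻²⁷ × 5.614 × 10⁻²⁰) = 1.371 × 10⁻²³ kg·m/s.
λ = h/p = 4.83 × 10⁻¹¹ m = 48.3 pm.

λ = 48.3 pm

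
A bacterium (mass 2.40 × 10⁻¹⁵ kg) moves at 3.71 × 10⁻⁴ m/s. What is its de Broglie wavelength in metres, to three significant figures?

p = mv = 2.40 × 10⁻¹⁵ × 3.71 × 10⁻⁴ = 8.904 × 10⁻¹⁹ kg·m/s.
λ = h/p = 6.626 × 10⁻³⁴ / 8.904 × 10⁻¹⁹ = 7.44 × 10⁻¹⁶ m.

λ = 7.44 × 10⁻¹⁶ m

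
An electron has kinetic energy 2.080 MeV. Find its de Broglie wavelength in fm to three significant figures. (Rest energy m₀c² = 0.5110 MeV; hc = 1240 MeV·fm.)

λ = 488 fm

Total energy E = KE + m₀c² = 2.080 + 0.5110 = 2.5910 MeV.
(pc)² = E² − (m₀c²)² = (2.5910)² − (0.5110)² = 6.452 MeV², so pc = 2.540 MeV.
λ = hc/(pc) = 1240 MeV·fm / 2.540 MeV = 488 fm.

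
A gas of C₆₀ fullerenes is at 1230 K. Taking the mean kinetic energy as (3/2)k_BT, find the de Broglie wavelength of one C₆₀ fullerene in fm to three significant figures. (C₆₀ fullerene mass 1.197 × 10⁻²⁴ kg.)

λ = 2680 fm

KE = (3/2)k_BT = 1.5 × 1.381 × 10⁻²³ × 1230 = 2.548 × 10⁻²⁰ J.
p = √(2mKE) = √(2 × 1.197 × 10⁻²⁴ × 2.548 × 10⁻²⁰) = 2.470 × 10⁻²² kg·m/s.
λ = h/p = 2.68 × 10⁻¹² m = 2680 fm.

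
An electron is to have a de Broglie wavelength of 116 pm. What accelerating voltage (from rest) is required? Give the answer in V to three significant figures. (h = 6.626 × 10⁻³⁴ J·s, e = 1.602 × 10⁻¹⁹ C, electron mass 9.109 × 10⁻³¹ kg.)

V = 112 V

p = h/λ = 6.626 × 10⁻³⁴ / 1.160 × 10⁻¹⁰ = 5.712 × 10⁻²⁴ kg·m/s.
KE = p²/(2m) = 1.791 × 10⁻¹⁷ J.
V = KE/e = 1.791 × 10⁻¹⁷ / (1.602 × 10⁻¹⁹) = 112 V.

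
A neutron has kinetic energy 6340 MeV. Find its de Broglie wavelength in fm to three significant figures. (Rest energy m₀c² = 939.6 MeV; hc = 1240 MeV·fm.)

Total energy E = KE + m₀c² = 6340 + 939.6 = 7279.6 MeV.
(pc)² = E² − (m₀c²)² = (7279.6)² − (939.6)² = 5.211 × 10⁷ MeV², so pc = 7219 MeV.
λ = hc/(pc) = 1240 MeV·fm / 7219 MeV = 0.172 fm.

λ = 0.172 fm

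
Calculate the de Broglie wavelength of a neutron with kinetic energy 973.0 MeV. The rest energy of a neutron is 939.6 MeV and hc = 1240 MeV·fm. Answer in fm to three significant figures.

Total energy E = KE + m₀c² = 973.0 + 939.6 = 1912.6 MeV.
(pc)² = E² − (m₀c²)² = (1912.6)² − (939.6)² = 2.775 × 10⁶ MeV², so pc = 1666 MeV.
λ = hc/(pc) = 1240 MeV·fm / 1666 MeV = 0.744 fm.

λ = 0.744 fm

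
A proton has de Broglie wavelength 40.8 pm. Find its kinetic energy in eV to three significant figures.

p = h/λ = 6.626 × 10⁻³⁴ / 4.080 × 10⁻¹¹ = 1.624 × 10⁻²³ kg·m/s.
KE = p²/(2m) = (1.624 × 10⁻²³)² / (2 × 1.673 × 10⁻²⁷) = 7.882 × 10⁻²⁰ J = 0.492 eV.

KE = 0.492 eV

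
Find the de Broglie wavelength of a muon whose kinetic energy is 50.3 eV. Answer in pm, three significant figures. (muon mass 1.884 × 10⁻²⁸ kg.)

λ = 12.0 pm

KE = 50.3 eV = 8.058 × 10⁻¹⁸ J.
p = √(2mKE) = √(2 × 1.884 × 10⁻²⁸ × 8.058 × 10⁻¹⁸) = 5.510 × 10⁻²³ kg·m/s.
λ = h/p = 6.626 × 10⁻³⁴ / 5.510 × 10⁻²³ = 1.20 × 10⁻¹¹ m = 12.0 pm.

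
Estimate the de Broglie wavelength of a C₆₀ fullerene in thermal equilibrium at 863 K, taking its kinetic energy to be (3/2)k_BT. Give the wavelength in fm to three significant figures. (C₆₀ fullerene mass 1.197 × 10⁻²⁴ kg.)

KE = (3/2)k_BT = 1.5 × 1.381 × 10⁻²³ × 863 = 1.788 × 10⁻²⁰ J.
p = √(2mKE) = √(2 × 1.197 × 10⁻²⁴ × 1.788 × 10⁻²⁰) = 2.069 × 10⁻²² kg·m/s.
λ = h/p = 3.20 × 10⁻¹² m = 3200 fm.

λ = 3200 fm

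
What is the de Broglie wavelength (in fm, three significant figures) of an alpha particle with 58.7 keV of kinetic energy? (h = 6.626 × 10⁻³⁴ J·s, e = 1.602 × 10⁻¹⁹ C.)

KE = 58.7 keV = 9.404 × 10⁻¹⁵ J.
p = √(2mKE) = √(2 × 6.645 × 10⁻²⁷ × 9.404 × 10⁻¹⁵) = 1.118 × 10⁻²⁰ kg·m/s.
λ = h/p = 6.626 × 10⁻³⁴ / 1.118 × 10⁻²⁰ = 5.93 × 10⁻¹⁴ m = 59.3 fm.

λ = 59.3 fm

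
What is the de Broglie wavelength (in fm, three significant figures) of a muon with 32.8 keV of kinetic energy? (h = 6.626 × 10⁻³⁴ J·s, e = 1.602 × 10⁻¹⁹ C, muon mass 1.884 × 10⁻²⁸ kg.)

KE = 32.8 keV = 5.255 × 10⁻¹⁵ J.
p = √(2mKE) = √(2 × 1.884 × 10⁻²⁸ × 5.255 × 10⁻¹⁵) = 1.407 × 10⁻²¹ kg·m/s.
λ = h/p = 6.626 × 10⁻³⁴ / 1.407 × 10⁻²¹ = 4.71 × 10⁻¹³ m = 471 fm.

λ = 471 fm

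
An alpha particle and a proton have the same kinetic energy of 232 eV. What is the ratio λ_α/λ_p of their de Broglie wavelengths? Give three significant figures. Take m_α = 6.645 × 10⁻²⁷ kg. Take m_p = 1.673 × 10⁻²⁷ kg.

λ_α/λ_p = 0.502

At fixed KE, p = √(2mKE) so λ = h/p ∝ 1/√m.
λ_α/λ_p = √(m_p/m_α) = √(1.673 × 10⁻²⁷/6.645 × 10⁻²⁷) = √(0.2518) = 0.502.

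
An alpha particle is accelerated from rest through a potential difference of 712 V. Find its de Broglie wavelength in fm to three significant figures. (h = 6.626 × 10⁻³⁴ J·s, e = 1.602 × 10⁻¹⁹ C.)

λ = 381 fm

KE = 2eV = 2 × 1.602 × 10⁻¹⁹ × 712.0 = 2.281 × 10⁻¹⁶ J.
p = √(2mKE) = √(2 × 6.645 × 10⁻²⁷ × 2.281 × 10⁻¹⁶) = 1.741 × 10⁻²¹ kg·m/s.
λ = h/p = 6.626 × 10⁻³⁴ / 1.741 × 10⁻²¹ = 3.81 × 10⁻¹³ m = 381 fm.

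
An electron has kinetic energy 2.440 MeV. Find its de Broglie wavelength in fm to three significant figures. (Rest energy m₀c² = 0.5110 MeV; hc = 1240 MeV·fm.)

Total energy E = KE + m₀c² = 2.440 + 0.5110 = 2.9510 MeV.
(pc)² = E² − (m₀c²)² = (2.9510)² − (0.5110)² = 8.447 MeV², so pc = 2.906 MeV.
λ = hc/(pc) = 1240 MeV·fm / 2.906 MeV = 427 fm.

λ = 427 fm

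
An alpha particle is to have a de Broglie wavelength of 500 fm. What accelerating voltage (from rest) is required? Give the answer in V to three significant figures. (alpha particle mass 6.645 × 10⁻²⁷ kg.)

p = h/λ = 6.626 × 10⁻³⁴ / 5.000 × 10⁻¹³ = 1.325 × 10⁻²¹ kg·m/s.
KE = p²/(2m) = 1.321 × 10⁻¹⁶ J.
V = KE/2e = 1.321 × 10⁻¹⁶ / (2 × 1.602 × 10⁻¹⁹) = 412 V.

V = 412 V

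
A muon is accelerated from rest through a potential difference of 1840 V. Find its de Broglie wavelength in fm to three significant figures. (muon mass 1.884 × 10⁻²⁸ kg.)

KE = eV = 1.602 × 10⁻¹⁹ × 1840 = 2.948 × 10⁻¹⁶ J.
p = √(2mKE) = √(2 × 1.884 × 10⁻²⁸ × 2.948 × 10⁻¹⁶) = 3.333 × 10⁻²² kg·m/s.
λ = h/p = 6.626 × 10⁻³⁴ / 3.333 × 10⁻²² = 1.99 × 10⁻¹² m = 1990 fm.

λ = 1990 fm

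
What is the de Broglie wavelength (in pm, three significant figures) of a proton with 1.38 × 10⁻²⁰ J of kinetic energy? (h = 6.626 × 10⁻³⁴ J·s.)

λ = 97.5 pm

p = √(2mKE) = √(2 × 1.673 × 10⁻²⁷ × 1.380 × 10⁻²⁰) = 6.795 × 10⁻²⁴ kg·m/s.
λ = h/p = 6.626 × 10⁻³⁴ / 6.795 × 10⁻²⁴ = 9.75 × 10⁻¹¹ m = 97.5 pm.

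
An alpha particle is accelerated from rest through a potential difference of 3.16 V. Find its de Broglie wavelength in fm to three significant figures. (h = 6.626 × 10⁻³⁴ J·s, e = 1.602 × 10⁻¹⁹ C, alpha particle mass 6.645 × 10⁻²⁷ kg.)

λ = 5710 fm

KE = 2eV = 2 × 1.602 × 10⁻¹⁹ × 3.160 = 1.012 × 10⁻¹⁸ J.
p = √(2mKE) = √(2 × 6.645 × 10⁻²⁷ × 1.012 × 10⁻¹⁸) = 1.160 × 10⁻²² kg·m/s.
λ = h/p = 6.626 × 10⁻³⁴ / 1.160 × 10⁻²² = 5.71 × 10⁻¹² m = 5710 fm.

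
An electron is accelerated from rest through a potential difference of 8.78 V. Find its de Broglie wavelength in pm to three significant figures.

KE = eV = 1.602 × 10⁻¹⁹ × 8.780 = 1.407 × 10⁻¹⁸ J.
p = √(2mKE) = √(2 × 9.109 × 10⁻³¹ × 1.407 × 10⁻¹⁸) = 1.601 × 10⁻²⁴ kg·m/s.
λ = h/p = 6.626 × 10⁻³⁴ / 1.601 × 10⁻²⁴ = 4.14 × 10⁻¹⁰ m = 414 pm.

λ = 414 pm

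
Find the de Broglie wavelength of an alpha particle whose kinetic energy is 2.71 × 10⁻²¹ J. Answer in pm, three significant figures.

p = √(2mKE) = √(2 × 6.645 × 10⁻²⁷ × 2.710 × 10⁻²¹) = 6.001 × 10⁻²⁴ kg·m/s.
λ = h/p = 6.626 × 10⁻³⁴ / 6.001 × 10⁻²⁴ = 1.10 × 10⁻¹⁰ m = 110 pm.

λ = 110 pm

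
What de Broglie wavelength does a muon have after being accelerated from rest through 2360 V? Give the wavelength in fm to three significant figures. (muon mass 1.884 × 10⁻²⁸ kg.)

λ = 1760 fm

KE = eV = 1.602 × 10⁻¹⁹ × 2360 = 3.781 × 10⁻¹⁶ J.
p = √(2mKE) = √(2 × 1.884 × 10⁻²⁸ × 3.781 × 10⁻¹⁶) = 3.774 × 10⁻²² kg·m/s.
λ = h/p = 6.626 × 10⁻³⁴ / 3.774 × 10⁻²² = 1.76 × 10⁻¹² m = 1760 fm.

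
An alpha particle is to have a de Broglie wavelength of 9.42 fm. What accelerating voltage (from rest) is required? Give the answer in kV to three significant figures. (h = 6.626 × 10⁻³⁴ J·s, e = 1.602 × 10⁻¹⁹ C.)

p = h/λ = 6.626 × 10⁻³⁴ / 9.420 × 10⁻¹⁵ = 7.034 × 10⁻²⁰ kg·m/s.
KE = p²/(2m) = 3.723 × 10⁻¹³ J.
V = KE/2e = 3.723 × 10⁻¹³ / (2 × 1.602 × 10⁻¹⁹) = 1160 kV.

V = 1160 kV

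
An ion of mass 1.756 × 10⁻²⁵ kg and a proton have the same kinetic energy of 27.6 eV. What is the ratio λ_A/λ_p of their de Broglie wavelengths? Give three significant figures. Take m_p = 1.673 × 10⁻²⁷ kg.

λ_A/λ_p = 0.0976

At fixed KE, p = √(2mKE) so λ = h/p ∝ 1/√m.
λ_A/λ_p = √(m_p/m_A) = √(1.673 × 10⁻²⁷/1.756 × 10⁻²⁵) = √(9.527 × 10⁻³) = 0.0976.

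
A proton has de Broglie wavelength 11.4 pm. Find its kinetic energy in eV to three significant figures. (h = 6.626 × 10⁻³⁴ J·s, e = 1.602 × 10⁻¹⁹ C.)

p = h/λ = 6.626 × 10⁻³⁴ / 1.140 × 10⁻¹¹ = 5.812 × 10⁻²³ kg·m/s.
KE = p²/(2m) = (5.812 × 10⁻²³)² / (2 × 1.673 × 10⁻²⁷) = 1.010 × 10⁻¹⁸ J = 6.30 eV.

KE = 6.30 eV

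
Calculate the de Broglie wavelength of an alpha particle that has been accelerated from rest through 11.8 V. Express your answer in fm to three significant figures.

KE = 2eV = 2 × 1.602 × 10⁻¹⁹ × 11.80 = 3.781 × 10⁻¹⁸ J.
p = √(2mKE) = √(2 × 6.645 × 10⁻²⁷ × 3.781 × 10⁻¹⁸) = 2.242 × 10⁻²² kg·m/s.
λ = h/p = 6.626 × 10⁻³⁴ / 2.242 × 10⁻²² = 2.96 × 10⁻¹² m = 2960 fm.

λ = 2960 fm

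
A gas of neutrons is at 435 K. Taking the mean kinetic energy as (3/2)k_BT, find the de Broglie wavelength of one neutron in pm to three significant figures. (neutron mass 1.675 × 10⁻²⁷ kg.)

KE = (3/2)k_BT = 1.5 × 1.381 × 10⁻²³ × 435 = 9.011 × 10⁻²¹ J.
p = √(2mKE) = √(2 × 1.675 × 10⁻²⁷ × 9.011 × 10⁻²¹) = 5.494 × 10⁻²⁴ kg·m/s.
λ = h/p = 1.21 × 10⁻¹⁰ m = 121 pm.

λ = 121 pm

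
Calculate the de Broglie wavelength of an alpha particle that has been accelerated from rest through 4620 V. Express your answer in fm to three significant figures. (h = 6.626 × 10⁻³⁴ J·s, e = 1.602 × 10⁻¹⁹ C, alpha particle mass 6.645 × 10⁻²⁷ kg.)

KE = 2eV = 2 × 1.602 × 10⁻¹⁹ × 4620 = 1.480 × 10⁻¹⁵ J.
p = √(2mKE) = √(2 × 6.645 × 10⁻²⁷ × 1.480 × 10⁻¹⁵) = 4.435 × 10⁻²¹ kg·m/s.
λ = h/p = 6.626 × 10⁻³⁴ / 4.435 × 10⁻²¹ = 1.49 × 10⁻¹³ m = 149 fm.

λ = 149 fm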